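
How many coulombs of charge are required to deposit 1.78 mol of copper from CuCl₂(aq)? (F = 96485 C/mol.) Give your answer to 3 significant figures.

3.43×10^5 C

Cu²⁺ + 2e⁻ → Cu, so n(e⁻) = 2 × 1.78 = 3.560 mol
Q = 3.560 × 96485 = 3.435×10^5 C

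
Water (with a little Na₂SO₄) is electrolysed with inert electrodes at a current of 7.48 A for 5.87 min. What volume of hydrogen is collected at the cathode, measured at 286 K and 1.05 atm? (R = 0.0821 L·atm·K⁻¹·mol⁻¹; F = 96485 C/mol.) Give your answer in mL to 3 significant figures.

Charge passed = 7.48 × 352.2 = 2634 C
Moles of electrons = 2634 / 96485 = 0.02730 mol
2H⁺ + 2e⁻ → H₂, so n(H₂) = 0.02730 / 2 = 0.01365 mol
V = nRT/P = 0.01365 × 0.0821 × 286 / 1.05 = 0.3052 L
= 305 mL

305 mL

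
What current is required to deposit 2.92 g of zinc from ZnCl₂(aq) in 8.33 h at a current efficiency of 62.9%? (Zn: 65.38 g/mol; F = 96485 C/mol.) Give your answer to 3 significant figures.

n(Zn) = 2.92 / 65.38 = 0.04466 mol
Zn²⁺ + 2e⁻ → Zn, so n(e⁻) = 2 × 0.04466 = 0.08932 mol
Q = 0.08932 × 96485 / 0.629 = 13700 C
I = Q / t = 13700 / 29988 s = 0.457 A

0.457 A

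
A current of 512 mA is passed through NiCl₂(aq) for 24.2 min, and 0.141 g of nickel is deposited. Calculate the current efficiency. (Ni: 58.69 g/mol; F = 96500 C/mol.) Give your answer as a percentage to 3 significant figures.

Q = 0.512 × 1452 = 743.4 C
n(e⁻) = 743.4 / 96500 = 0.007704 mol
Ni²⁺ + 2e⁻ → Ni, so theoretical n(Ni) = 0.003852 mol → 0.2261 g
Efficiency = 0.141 / 0.2261 = 0.6236 = 62.4%

62.4%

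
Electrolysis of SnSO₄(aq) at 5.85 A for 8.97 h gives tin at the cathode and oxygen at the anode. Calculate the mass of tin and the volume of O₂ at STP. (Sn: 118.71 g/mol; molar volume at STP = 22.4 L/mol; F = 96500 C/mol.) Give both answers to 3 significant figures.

116 g Sn; 11.0 L O₂

Q = 5.85 × 32292 = 1.889×10^5 C; n(e⁻) = 1.889×10^5 / 96500 = 1.958 mol
Cathode: Sn²⁺ + 2e⁻ → Sn → n(Sn) = 1.958/2 = 0.9790 mol → 116 g
Anode: 2H₂O → O₂ + 4H⁺ + 4e⁻ → n(O₂) = 1.958/4 = 0.4895 mol → 11.0 L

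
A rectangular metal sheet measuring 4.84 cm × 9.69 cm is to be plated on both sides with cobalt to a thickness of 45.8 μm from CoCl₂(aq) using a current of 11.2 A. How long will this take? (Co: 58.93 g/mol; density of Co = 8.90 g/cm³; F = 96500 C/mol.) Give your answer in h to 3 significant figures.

0.311 h

Plated area = 2 × 4.84 × 9.69 = 93.80 cm²
Volume = 93.80 × 45.8×10⁻⁴ cm = 0.4296 cm³
m(Co) = 0.4296 × 8.90 = 3.823 g
n(Co) = 3.823 / 58.93 = 0.06487 mol; n(e⁻) = 2 × 0.06487 = 0.1297 mol
Q = 0.1297 × 96500 = 12520 C
t = 12520 / 11.2 = 1118 s = 0.311 h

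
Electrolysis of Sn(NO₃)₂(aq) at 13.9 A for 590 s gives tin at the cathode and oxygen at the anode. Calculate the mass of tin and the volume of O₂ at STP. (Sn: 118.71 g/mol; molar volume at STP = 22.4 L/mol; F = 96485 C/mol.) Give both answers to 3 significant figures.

Q = 13.9 × 590 = 8201 C; n(e⁻) = 8201 / 96485 = 0.08500 mol
Cathode: Sn²⁺ + 2e⁻ → Sn → n(Sn) = 0.08500/2 = 0.04250 mol → 5.05 g
Anode: 2H₂O → O₂ + 4H⁺ + 4e⁻ → n(O₂) = 0.08500/4 = 0.02125 mol → 0.476 L

5.05 g Sn; 0.476 L O₂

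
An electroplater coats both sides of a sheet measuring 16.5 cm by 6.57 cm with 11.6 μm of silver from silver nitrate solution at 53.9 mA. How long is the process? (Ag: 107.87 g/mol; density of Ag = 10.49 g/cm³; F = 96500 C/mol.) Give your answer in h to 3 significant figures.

Plated area = 2 × 16.5 × 6.57 = 216.8 cm²
Volume = 216.8 × 11.6×10⁻⁴ cm = 0.2515 cm³
m(Ag) = 0.2515 × 10.49 = 2.638 g
n(Ag) = 2.638 / 107.87 = 0.02446 mol; n(e⁻) = 0.02446 mol
Q = 0.02446 × 96500 = 2360 C
t = 2360 / 0.0539 = 43780 s = 12.2 h

12.2 h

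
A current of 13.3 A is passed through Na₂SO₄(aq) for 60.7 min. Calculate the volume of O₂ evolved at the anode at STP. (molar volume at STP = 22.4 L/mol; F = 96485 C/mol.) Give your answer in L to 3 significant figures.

Q = It = 13.3 × 3642 = 48440 C
Moles of electrons = 48440 / 96485 = 0.5020 mol
2H₂O → O₂ + 4H⁺ + 4e⁻, so n(O₂) = 0.5020 / 4 = 0.1255 mol
V = 0.1255 × 22.4 = 2.811 L

2.81 L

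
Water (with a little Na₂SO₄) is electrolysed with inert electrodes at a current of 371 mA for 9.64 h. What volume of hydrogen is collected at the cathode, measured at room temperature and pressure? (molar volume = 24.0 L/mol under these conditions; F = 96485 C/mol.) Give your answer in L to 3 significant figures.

1.60 L

Q = 0.371 A × 34704 s = 12880 C
Moles of electrons = 12880 / 96485 = 0.1335 mol
2H⁺ + 2e⁻ → H₂, so n(H₂) = 0.1335 / 2 = 0.06675 mol
V = 0.06675 × 24.0 = 1.602 L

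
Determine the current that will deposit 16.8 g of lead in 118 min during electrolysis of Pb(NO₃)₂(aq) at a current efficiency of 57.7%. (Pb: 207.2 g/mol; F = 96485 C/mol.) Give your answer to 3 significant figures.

n(Pb) = 16.8 / 207.2 = 0.08108 mol
Pb²⁺ + 2e⁻ → Pb, so n(e⁻) = 2 × 0.08108 = 0.1622 mol
Q = 0.1622 × 96485 / 0.577 = 27120 C
I = Q / t = 27120 / 7080 s = 3.83 A

3.83 A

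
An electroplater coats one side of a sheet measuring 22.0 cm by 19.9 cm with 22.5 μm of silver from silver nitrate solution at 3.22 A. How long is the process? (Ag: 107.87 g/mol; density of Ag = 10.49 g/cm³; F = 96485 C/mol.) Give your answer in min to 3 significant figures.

47.8 min

Plated area = 22.0 × 19.9 = 437.8 cm²
Volume = 437.8 × 22.5×10⁻⁴ cm = 0.9851 cm³
m(Ag) = 0.9851 × 10.49 = 10.33 g
n(Ag) = 10.33 / 107.87 = 0.09576 mol; n(e⁻) = 0.09576 mol
Q = 0.09576 × 96485 = 9239 C
t = 9239 / 3.22 = 2869 s = 47.8 min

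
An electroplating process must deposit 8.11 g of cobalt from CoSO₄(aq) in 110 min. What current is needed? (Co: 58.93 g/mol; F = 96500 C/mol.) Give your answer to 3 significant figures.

4.02 A

n(Co) = 8.11 / 58.93 = 0.1376 mol
Co²⁺ + 2e⁻ → Co, so n(e⁻) = 2 × 0.1376 = 0.2752 mol
Q = 0.2752 × 96500 = 26560 C
I = Q / t = 26560 / 6600 s = 4.02 A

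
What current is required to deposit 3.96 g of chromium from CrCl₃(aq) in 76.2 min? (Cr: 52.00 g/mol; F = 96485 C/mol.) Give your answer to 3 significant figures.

n(Cr) = 3.96 / 52.00 = 0.07615 mol
Cr³⁺ + 3e⁻ → Cr, so n(e⁻) = 3 × 0.07615 = 0.2285 mol
Q = 0.2285 × 96485 = 22050 C
I = Q / t = 22050 / 4572 s = 4.82 A

4.82 A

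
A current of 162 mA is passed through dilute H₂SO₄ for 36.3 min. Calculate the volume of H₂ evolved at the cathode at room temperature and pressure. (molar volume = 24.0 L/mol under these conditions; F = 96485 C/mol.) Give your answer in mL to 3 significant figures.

Q = 0.162 A × 2178 s = 352.8 C
n(e⁻) = 352.8 / 96485 = 0.003657 mol
2H⁺ + 2e⁻ → H₂, so n(H₂) = 0.003657 / 2 = 0.001829 mol
V = 0.001829 × 24.0 = 0.04390 L
= 43.9 mL

43.9 mL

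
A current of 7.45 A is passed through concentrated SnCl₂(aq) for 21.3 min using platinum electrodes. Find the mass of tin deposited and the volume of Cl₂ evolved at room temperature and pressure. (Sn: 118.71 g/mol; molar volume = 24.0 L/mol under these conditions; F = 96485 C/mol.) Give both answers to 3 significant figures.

5.86 g Sn; 1.18 L Cl₂

Q = 7.45 × 1278 = 9521 C; n(e⁻) = 9521 / 96485 = 0.09868 mol
Cathode: Sn²⁺ + 2e⁻ → Sn → n(Sn) = 0.09868/2 = 0.04934 mol → 5.86 g
Anode: 2Cl⁻ → Cl₂ + 2e⁻ → n(Cl₂) = 0.09868/2 = 0.04934 mol → 1.18 L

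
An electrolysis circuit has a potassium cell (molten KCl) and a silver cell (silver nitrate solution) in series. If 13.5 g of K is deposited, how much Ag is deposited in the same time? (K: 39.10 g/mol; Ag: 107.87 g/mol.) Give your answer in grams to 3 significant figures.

37.2 g

n(K) = 13.5 / 39.10 = 0.3453 mol
K⁺ + e⁻ → K, so n(e⁻) = 0.3453 mol
Same current for the same time ⇒ same n(e⁻) = 0.3453 mol in both cells.
Ag⁺ + e⁻ → Ag, so n(Ag) = 0.3453 mol
m(Ag) = 0.3453 × 107.87 = 37.2 g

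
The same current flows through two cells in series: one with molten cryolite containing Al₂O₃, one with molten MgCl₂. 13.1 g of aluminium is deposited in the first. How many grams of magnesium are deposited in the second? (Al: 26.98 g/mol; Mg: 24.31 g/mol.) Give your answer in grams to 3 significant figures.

n(Al) = 13.1 / 26.98 = 0.4855 mol
Al³⁺ + 3e⁻ → Al, so n(e⁻) = 3 × 0.4855 = 1.457 mol
The cells are in series, so the same charge (and hence the same n(e⁻) = 1.457 mol) passes through both.
Mg²⁺ + 2e⁻ → Mg, so n(Mg) = 1.457 / 2 = 0.7285 mol
m(Mg) = 0.7285 × 24.31 = 17.7 g

17.7 g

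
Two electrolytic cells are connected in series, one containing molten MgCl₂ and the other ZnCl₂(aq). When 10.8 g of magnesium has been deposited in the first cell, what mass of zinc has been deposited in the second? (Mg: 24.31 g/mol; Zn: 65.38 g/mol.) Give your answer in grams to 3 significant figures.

29.0 g

n(Mg) = 10.8 / 24.31 = 0.4443 mol
Mg²⁺ + 2e⁻ → Mg, so n(e⁻) = 2 × 0.4443 = 0.8886 mol
Same current for the same time ⇒ same n(e⁻) = 0.8886 mol in both cells.
Zn²⁺ + 2e⁻ → Zn, so n(Zn) = 0.8886 / 2 = 0.4443 mol
m(Zn) = 0.4443 × 65.38 = 29.0 g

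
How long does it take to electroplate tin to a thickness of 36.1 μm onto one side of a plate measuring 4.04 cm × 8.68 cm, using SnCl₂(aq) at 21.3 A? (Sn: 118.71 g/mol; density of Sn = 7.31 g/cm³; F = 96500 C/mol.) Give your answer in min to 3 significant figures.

Plated area = 4.04 × 8.68 = 35.07 cm²
Volume = 35.07 × 36.1×10⁻⁴ cm = 0.1266 cm³
m(Sn) = 0.1266 × 7.31 = 0.9254 g
n(Sn) = 0.9254 / 118.71 = 0.007795 mol; n(e⁻) = 2 × 0.007795 = 0.01559 mol
Q = 0.01559 × 96500 = 1504 C
t = 1504 / 21.3 = 70.61 s = 1.18 min

1.18 min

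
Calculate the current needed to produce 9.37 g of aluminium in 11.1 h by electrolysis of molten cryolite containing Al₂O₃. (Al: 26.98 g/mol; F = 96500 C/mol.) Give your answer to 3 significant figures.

n(Al) = 9.37 / 26.98 = 0.3473 mol
Al³⁺ + 3e⁻ → Al, so n(e⁻) = 3 × 0.3473 = 1.042 mol
Q = 1.042 × 96500 = 1.006×10^5 C
I = Q / t = 1.006×10^5 / 39960 s = 2.52 A

2.52 A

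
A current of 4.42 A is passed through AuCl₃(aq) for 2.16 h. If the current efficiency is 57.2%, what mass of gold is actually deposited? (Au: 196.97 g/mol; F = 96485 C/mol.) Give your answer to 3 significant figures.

13.4 g

Q = 4.42 × 7776 = 34370 C
n(e⁻) = 34370 / 96485 = 0.3562 mol
Au³⁺ + 3e⁻ → Au, so theoretical m(Au) = 0.1187 × 196.97 = 23.38 g
Actual mass = 57.2% × 23.38 = 13.4 g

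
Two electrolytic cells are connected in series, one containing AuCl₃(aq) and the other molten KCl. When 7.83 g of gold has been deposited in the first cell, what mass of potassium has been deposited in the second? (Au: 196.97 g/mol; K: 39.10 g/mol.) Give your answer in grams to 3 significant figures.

4.66 g

n(Au) = 7.83 / 196.97 = 0.03975 mol
Au³⁺ + 3e⁻ → Au, so n(e⁻) = 3 × 0.03975 = 0.1193 mol
The cells are in series, so the same charge (and hence the same n(e⁻) = 0.1193 mol) passes through both.
K⁺ + e⁻ → K, so n(K) = 0.1193 mol
m(K) = 0.1193 × 39.10 = 4.66 g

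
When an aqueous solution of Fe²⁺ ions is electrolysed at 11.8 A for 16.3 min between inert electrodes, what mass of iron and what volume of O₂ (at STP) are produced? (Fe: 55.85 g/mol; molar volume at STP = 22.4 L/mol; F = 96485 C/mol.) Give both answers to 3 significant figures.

3.34 g Fe; 0.670 L O₂

Q = 11.8 × 978 = 11540 C; n(e⁻) = 11540 / 96485 = 0.1196 mol
Cathode: Fe²⁺ + 2e⁻ → Fe → n(Fe) = 0.1196/2 = 0.05980 mol → 3.34 g
Anode: 2H₂O → O₂ + 4H⁺ + 4e⁻ → n(O₂) = 0.1196/4 = 0.02990 mol → 0.670 L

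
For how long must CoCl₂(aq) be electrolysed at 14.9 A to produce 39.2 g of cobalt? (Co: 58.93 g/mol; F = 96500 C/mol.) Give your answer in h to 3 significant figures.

n(Co) = 39.2 / 58.93 = 0.6652 mol
Co²⁺ + 2e⁻ → Co, so n(e⁻) = 2 × 0.6652 = 1.330 mol
Q = 1.330 × 96500 = 1.283×10^5 C
t = Q / I = 1.283×10^5 / 14.9 = 8611 s = 2.39 h

2.39 h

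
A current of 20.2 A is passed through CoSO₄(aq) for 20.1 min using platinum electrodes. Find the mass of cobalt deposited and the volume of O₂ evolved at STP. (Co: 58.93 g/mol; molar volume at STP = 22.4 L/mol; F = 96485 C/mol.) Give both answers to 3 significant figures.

7.44 g Co; 1.41 L O₂

Q = 20.2 × 1206 = 24360 C; n(e⁻) = 24360 / 96485 = 0.2525 mol
Cathode: Co²⁺ + 2e⁻ → Co → n(Co) = 0.2525/2 = 0.1263 mol → 7.44 g
Anode: 2H₂O → O₂ + 4H⁺ + 4e⁻ → n(O₂) = 0.2525/4 = 0.06313 mol → 1.41 L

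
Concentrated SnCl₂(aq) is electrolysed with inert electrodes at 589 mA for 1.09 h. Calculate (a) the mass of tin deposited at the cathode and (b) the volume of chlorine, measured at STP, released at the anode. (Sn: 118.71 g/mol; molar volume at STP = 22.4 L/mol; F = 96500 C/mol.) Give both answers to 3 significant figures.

1.42 g Sn; 0.268 L Cl₂

Q = 0.589 × 3924 = 2311 C; n(e⁻) = 2311 / 96500 = 0.02395 mol
Cathode: Sn²⁺ + 2e⁻ → Sn → n(Sn) = 0.02395/2 = 0.01198 mol → 1.42 g
Anode: 2Cl⁻ → Cl₂ + 2e⁻ → n(Cl₂) = 0.02395/2 = 0.01198 mol → 0.268 L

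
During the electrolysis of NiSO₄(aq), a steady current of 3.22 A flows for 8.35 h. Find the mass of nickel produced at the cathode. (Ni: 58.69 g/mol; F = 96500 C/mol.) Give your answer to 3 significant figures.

29.4 g

Q = 3.22 A × 30060 s = 96790 C
n(e⁻) = Q/F = 96790/96500 = 1.003 mol
Ni²⁺ + 2e⁻ → Ni, so n(Ni) = 1.003 / 2 = 0.5015 mol
m = 0.5015 × 58.69 = 29.4 g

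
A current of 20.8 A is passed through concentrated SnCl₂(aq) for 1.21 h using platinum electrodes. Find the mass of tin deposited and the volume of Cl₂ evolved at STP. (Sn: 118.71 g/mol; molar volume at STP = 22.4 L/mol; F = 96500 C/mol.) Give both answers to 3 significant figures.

55.7 g Sn; 10.5 L Cl₂

Q = 20.8 × 4356 = 90600 C; n(e⁻) = 90600 / 96500 = 0.9389 mol
Cathode: Sn²⁺ + 2e⁻ → Sn → n(Sn) = 0.9389/2 = 0.4695 mol → 55.7 g
Anode: 2Cl⁻ → Cl₂ + 2e⁻ → n(Cl₂) = 0.9389/2 = 0.4695 mol → 10.5 L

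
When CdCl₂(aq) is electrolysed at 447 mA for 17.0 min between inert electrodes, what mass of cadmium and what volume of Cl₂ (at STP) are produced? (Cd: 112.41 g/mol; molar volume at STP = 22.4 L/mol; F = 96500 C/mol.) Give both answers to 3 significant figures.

0.266 g Cd; 0.0529 L Cl₂

Q = 0.447 × 1020 = 455.9 C; n(e⁻) = 455.9 / 96500 = 0.004724 mol
Cathode: Cd²⁺ + 2e⁻ → Cd → n(Cd) = 0.004724/2 = 0.002362 mol → 0.266 g
Anode: 2Cl⁻ → Cl₂ + 2e⁻ → n(Cl₂) = 0.004724/2 = 0.002362 mol → 0.0529 L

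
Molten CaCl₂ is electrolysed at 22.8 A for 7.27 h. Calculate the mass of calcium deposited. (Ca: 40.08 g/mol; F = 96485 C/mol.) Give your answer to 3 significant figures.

124 g

Charge passed = 22.8 × 26172 = 5.967×10^5 C
n(e⁻) = 5.967×10^5 / 96485 = 6.184 mol
Ca²⁺ + 2e⁻ → Ca, so n(Ca) = 6.184 / 2 = 3.092 mol
m = 3.092 × 40.08 = 124 g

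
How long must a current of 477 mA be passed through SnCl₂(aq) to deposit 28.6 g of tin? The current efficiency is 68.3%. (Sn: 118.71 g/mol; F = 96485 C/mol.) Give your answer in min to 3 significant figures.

2380 min

n(Sn) = 28.6 / 118.71 = 0.2409 mol
Sn²⁺ + 2e⁻ → Sn, so n(e⁻) = 2 × 0.2409 = 0.4818 mol
Q = 0.4818 × 96485 / 0.683 = 68060 C
t = Q / I = 68060 / 0.477 = 1.427×10^5 s = 2380 min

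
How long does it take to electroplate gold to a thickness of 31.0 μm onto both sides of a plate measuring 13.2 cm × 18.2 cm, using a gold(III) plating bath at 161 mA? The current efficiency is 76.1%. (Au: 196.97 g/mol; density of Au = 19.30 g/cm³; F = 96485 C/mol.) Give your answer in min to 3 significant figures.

5750 min

Plated area = 2 × 13.2 × 18.2 = 480.5 cm²
Volume = 480.5 × 31.0×10⁻⁴ cm = 1.490 cm³
m(Au) = 1.490 × 19.30 = 28.76 g
n(Au) = 28.76 / 196.97 = 0.1460 mol; n(e⁻) = 3 × 0.1460 = 0.4380 mol
Q = 0.4380 × 96485 / 0.761 = 55530 C
t = 55530 / 0.161 = 3.449×10^5 s = 5750 min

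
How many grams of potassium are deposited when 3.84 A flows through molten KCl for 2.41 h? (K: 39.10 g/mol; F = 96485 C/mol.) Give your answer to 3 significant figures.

Q = It = 3.84 × 8676 = 33320 C
n(e⁻) = 33320 / 96485 = 0.3453 mol
K⁺ + e⁻ → K, so n(K) = 0.3453 mol
m = 0.3453 × 39.10 = 13.5 g

13.5 g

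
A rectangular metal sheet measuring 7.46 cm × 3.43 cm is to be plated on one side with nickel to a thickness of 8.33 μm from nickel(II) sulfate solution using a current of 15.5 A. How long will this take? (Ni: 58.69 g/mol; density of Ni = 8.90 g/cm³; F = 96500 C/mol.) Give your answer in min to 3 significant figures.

0.671 min

Plated area = 7.46 × 3.43 = 25.59 cm²
Volume = 25.59 × 8.33×10⁻⁴ cm = 0.02132 cm³
m(Ni) = 0.02132 × 8.90 = 0.1897 g
n(Ni) = 0.1897 / 58.69 = 0.003232 mol; n(e⁻) = 2 × 0.003232 = 0.006464 mol
Q = 0.006464 × 96500 = 623.8 C
t = 623.8 / 15.5 = 40.25 s = 0.671 min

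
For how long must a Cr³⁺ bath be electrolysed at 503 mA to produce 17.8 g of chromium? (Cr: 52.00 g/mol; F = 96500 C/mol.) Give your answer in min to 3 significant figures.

n(Cr) = 17.8 / 52.00 = 0.3423 mol
Cr³⁺ + 3e⁻ → Cr, so n(e⁻) = 3 × 0.3423 = 1.027 mol
Q = 1.027 × 96500 = 99110 C
t = Q / I = 99110 / 0.503 = 1.970×10^5 s = 3280 min

3280 min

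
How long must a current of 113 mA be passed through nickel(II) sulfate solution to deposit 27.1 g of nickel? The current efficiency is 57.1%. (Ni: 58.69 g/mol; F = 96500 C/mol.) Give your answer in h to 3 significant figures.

384 h

n(Ni) = 27.1 / 58.69 = 0.4617 mol
Ni²⁺ + 2e⁻ → Ni, so n(e⁻) = 2 × 0.4617 = 0.9234 mol
Q = 0.9234 × 96500 / 0.571 = 1.561×10^5 C
t = Q / I = 1.561×10^5 / 0.113 = 1.381×10^6 s = 384 h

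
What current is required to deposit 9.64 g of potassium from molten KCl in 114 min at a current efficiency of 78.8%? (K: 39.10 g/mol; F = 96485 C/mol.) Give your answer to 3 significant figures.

n(K) = 9.64 / 39.10 = 0.2465 mol
K⁺ + e⁻ → K, so n(e⁻) = 0.2465 mol
Q = 0.2465 × 96485 / 0.788 = 30180 C
I = Q / t = 30180 / 6840 s = 4.41 A

4.41 A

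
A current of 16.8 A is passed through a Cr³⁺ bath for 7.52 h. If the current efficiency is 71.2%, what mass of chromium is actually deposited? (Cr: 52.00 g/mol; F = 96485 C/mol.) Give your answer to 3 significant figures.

Q = 16.8 × 27072 = 4.548×10^5 C
n(e⁻) = 4.548×10^5 / 96485 = 4.714 mol
Cr³⁺ + 3e⁻ → Cr, so theoretical m(Cr) = 1.571 × 52.00 = 81.69 g
Actual mass = 71.2% × 81.69 = 58.2 g

58.2 g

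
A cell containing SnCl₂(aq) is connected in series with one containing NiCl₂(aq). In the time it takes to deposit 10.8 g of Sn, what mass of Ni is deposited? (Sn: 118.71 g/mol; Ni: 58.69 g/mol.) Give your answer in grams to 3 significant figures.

5.34 g

n(Sn) = 10.8 / 118.71 = 0.09098 mol
Sn²⁺ + 2e⁻ → Sn, so n(e⁻) = 2 × 0.09098 = 0.1820 mol
Since the cells are in series, n(e⁻) in the Ni cell is also 0.1820 mol.
Ni²⁺ + 2e⁻ → Ni, so n(Ni) = 0.1820 / 2 = 0.09100 mol
m(Ni) = 0.09100 × 58.69 = 5.34 g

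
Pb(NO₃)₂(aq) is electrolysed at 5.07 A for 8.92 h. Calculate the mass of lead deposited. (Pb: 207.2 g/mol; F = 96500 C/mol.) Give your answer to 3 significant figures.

Q = 5.07 A × 32112 s = 1.628×10^5 C
n(e⁻) = 1.628×10^5 / 96500 = 1.687 mol
Pb²⁺ + 2e⁻ → Pb, so n(Pb) = 1.687 / 2 = 0.8435 mol
m = 0.8435 × 207.2 = 175 g

175 g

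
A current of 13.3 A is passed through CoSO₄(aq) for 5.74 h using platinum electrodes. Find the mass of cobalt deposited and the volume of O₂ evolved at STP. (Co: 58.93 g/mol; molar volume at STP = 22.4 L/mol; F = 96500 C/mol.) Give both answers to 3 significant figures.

83.9 g Co; 15.9 L O₂

Q = 13.3 × 20664 = 2.748×10^5 C; n(e⁻) = 2.748×10^5 / 96500 = 2.848 mol
Cathode: Co²⁺ + 2e⁻ → Co → n(Co) = 2.848/2 = 1.424 mol → 83.9 g
Anode: 2H₂O → O₂ + 4H⁺ + 4e⁻ → n(O₂) = 2.848/4 = 0.7120 mol → 15.9 L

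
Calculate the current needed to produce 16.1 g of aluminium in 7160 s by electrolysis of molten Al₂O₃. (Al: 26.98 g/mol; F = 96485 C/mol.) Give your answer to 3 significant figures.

n(Al) = 16.1 / 26.98 = 0.5967 mol
Al³⁺ + 3e⁻ → Al, so n(e⁻) = 3 × 0.5967 = 1.790 mol
Q = 1.790 × 96485 = 1.727×10^5 C
I = Q / t = 1.727×10^5 / 7160 s = 24.1 A

24.1 A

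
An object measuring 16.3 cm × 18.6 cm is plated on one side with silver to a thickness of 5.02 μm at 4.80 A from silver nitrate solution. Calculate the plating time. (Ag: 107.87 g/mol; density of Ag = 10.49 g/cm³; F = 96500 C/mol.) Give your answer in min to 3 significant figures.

4.96 min

Plated area = 16.3 × 18.6 = 303.2 cm²
Volume = 303.2 × 5.02×10⁻⁴ cm = 0.1522 cm³
m(Ag) = 0.1522 × 10.49 = 1.597 g
n(Ag) = 1.597 / 107.87 = 0.01480 mol; n(e⁻) = 0.01480 mol
Q = 0.01480 × 96500 = 1428 C
t = 1428 / 4.80 = 297.5 s = 4.96 min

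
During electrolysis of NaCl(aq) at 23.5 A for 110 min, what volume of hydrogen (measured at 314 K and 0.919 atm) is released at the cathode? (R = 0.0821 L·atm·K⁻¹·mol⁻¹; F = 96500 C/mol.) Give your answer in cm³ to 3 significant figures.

Q = It = 23.5 × 6600 = 1.551×10^5 C
n(e⁻) = Q/F = 1.551×10^5/96500 = 1.607 mol
2H⁺ + 2e⁻ → H₂, so n(H₂) = 1.607 / 2 = 0.8035 mol
V = nRT/P = 0.8035 × 0.0821 × 314 / 0.919 = 22.54 L
= 22500 cm³

22500 cm³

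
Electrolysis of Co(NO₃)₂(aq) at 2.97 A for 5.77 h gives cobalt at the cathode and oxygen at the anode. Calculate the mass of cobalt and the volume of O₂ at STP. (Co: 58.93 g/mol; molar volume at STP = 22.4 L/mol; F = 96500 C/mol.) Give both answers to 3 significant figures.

18.8 g Co; 3.58 L O₂

Q = 2.97 × 20772 = 61690 C; n(e⁻) = 61690 / 96500 = 0.6393 mol
Cathode: Co²⁺ + 2e⁻ → Co → n(Co) = 0.6393/2 = 0.3197 mol → 18.8 g
Anode: 2H₂O → O₂ + 4H⁺ + 4e⁻ → n(O₂) = 0.6393/4 = 0.1598 mol → 3.58 L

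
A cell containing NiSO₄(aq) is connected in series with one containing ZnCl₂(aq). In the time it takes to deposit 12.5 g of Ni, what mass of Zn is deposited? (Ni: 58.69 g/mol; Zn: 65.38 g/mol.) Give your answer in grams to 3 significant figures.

13.9 g

n(Ni) = 12.5 / 58.69 = 0.2130 mol
Ni²⁺ + 2e⁻ → Ni, so n(e⁻) = 2 × 0.2130 = 0.4260 mol
The cells are in series, so the same charge (and hence the same n(e⁻) = 0.4260 mol) passes through both.
Zn²⁺ + 2e⁻ → Zn, so n(Zn) = 0.4260 / 2 = 0.2130 mol
m(Zn) = 0.2130 × 65.38 = 13.9 g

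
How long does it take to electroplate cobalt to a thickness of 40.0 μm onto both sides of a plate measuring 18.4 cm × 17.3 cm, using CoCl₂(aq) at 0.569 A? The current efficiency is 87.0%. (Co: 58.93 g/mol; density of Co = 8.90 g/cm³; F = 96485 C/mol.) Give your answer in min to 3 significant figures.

Plated area = 2 × 18.4 × 17.3 = 636.6 cm²
Volume = 636.6 × 40.0×10⁻⁴ cm = 2.546 cm³
m(Co) = 2.546 × 8.90 = 22.66 g
n(Co) = 22.66 / 58.93 = 0.3845 mol; n(e⁻) = 2 × 0.3845 = 0.7690 mol
Q = 0.7690 × 96485 / 0.870 = 85280 C
t = 85280 / 0.569 = 1.499×10^5 s = 2500 min

2500 min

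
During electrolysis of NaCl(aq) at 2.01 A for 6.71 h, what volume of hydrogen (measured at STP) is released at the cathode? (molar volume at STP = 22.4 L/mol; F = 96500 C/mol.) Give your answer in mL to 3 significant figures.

5640 mL

Charge passed = 2.01 × 24156 = 48550 C
n(e⁻) = Q/F = 48550/96500 = 0.5031 mol
2H⁺ + 2e⁻ → H₂, so n(H₂) = 0.5031 / 2 = 0.2516 mol
V = 0.2516 × 22.4 = 5.636 L
= 5640 mL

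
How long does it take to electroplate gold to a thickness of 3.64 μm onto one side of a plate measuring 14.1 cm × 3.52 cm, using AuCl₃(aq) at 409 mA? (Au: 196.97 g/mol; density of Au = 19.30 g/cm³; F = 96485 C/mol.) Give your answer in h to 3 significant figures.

Plated area = 14.1 × 3.52 = 49.63 cm²
Volume = 49.63 × 3.64×10⁻⁴ cm = 0.01807 cm³
m(Au) = 0.01807 × 19.30 = 0.3488 g
n(Au) = 0.3488 / 196.97 = 0.001771 mol; n(e⁻) = 3 × 0.001771 = 0.005313 mol
Q = 0.005313 × 96485 = 512.6 C
t = 512.6 / 0.409 = 1253 s = 0.348 h

0.348 h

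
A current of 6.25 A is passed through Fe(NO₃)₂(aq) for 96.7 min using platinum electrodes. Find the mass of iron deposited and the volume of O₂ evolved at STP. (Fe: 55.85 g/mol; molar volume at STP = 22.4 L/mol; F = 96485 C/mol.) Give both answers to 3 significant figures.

Q = 6.25 × 5802 = 36260 C; n(e⁻) = 36260 / 96485 = 0.3758 mol
Cathode: Fe²⁺ + 2e⁻ → Fe → n(Fe) = 0.3758/2 = 0.1879 mol → 10.5 g
Anode: 2H₂O → O₂ + 4H⁺ + 4e⁻ → n(O₂) = 0.3758/4 = 0.09395 mol → 2.10 L

10.5 g Fe; 2.10 L O₂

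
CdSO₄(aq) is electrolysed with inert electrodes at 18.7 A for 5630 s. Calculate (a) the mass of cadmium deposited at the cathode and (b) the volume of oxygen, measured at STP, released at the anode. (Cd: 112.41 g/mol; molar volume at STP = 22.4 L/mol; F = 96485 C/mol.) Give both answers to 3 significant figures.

61.3 g Cd; 6.11 L O₂

Q = 18.7 × 5630 = 1.053×10^5 C; n(e⁻) = 1.053×10^5 / 96485 = 1.091 mol
Cathode: Cd²⁺ + 2e⁻ → Cd → n(Cd) = 1.091/2 = 0.5455 mol → 61.3 g
Anode: 2H₂O → O₂ + 4H⁺ + 4e⁻ → n(O₂) = 1.091/4 = 0.2728 mol → 6.11 L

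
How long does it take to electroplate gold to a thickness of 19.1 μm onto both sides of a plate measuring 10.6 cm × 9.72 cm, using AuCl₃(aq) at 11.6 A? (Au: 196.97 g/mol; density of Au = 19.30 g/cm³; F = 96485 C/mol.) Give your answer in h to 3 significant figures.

Plated area = 2 × 10.6 × 9.72 = 206.1 cm²
Volume = 206.1 × 19.1×10⁻⁴ cm = 0.3937 cm³
m(Au) = 0.3937 × 19.30 = 7.598 g
n(Au) = 7.598 / 196.97 = 0.03857 mol; n(e⁻) = 3 × 0.03857 = 0.1157 mol
Q = 0.1157 × 96485 = 11160 C
t = 11160 / 11.6 = 962.1 s = 0.267 h

0.267 h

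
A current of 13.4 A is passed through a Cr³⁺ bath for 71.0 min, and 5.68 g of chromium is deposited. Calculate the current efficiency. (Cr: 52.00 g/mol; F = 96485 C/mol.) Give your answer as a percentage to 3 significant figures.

Q = 13.4 × 4260 = 57080 C
n(e⁻) = 57080 / 96485 = 0.5916 mol
Cr³⁺ + 3e⁻ → Cr, so theoretical n(Cr) = 0.1972 mol → 10.25 g
Efficiency = 5.68 / 10.25 = 0.5541 = 55.4%

55.4%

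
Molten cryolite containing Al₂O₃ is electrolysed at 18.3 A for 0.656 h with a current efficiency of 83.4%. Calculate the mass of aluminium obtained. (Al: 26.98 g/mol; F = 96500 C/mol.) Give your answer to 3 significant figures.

3.36 g

Q = 18.3 × 2361.6 = 43220 C
n(e⁻) = 43220 / 96500 = 0.4479 mol
Al³⁺ + 3e⁻ → Al, so theoretical m(Al) = 0.1493 × 26.98 = 4.028 g
Actual mass = 83.4% × 4.028 = 3.36 g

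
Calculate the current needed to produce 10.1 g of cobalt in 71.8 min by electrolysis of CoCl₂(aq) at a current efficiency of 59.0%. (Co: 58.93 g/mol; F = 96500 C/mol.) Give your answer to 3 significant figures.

13.0 A

n(Co) = 10.1 / 58.93 = 0.1714 mol
Co²⁺ + 2e⁻ → Co, so n(e⁻) = 2 × 0.1714 = 0.3428 mol
Q = 0.3428 × 96500 / 0.590 = 56070 C
I = Q / t = 56070 / 4308 s = 13.0 A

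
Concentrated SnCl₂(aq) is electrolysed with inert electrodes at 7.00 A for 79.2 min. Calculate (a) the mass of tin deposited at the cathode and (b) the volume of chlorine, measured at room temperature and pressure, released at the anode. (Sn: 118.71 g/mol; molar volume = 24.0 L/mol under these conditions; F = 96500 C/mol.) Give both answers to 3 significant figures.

Q = 7.00 × 4752 = 33260 C; n(e⁻) = 33260 / 96500 = 0.3447 mol
Cathode: Sn²⁺ + 2e⁻ → Sn → n(Sn) = 0.3447/2 = 0.1724 mol → 20.5 g
Anode: 2Cl⁻ → Cl₂ + 2e⁻ → n(Cl₂) = 0.3447/2 = 0.1724 mol → 4.14 L

20.5 g Sn; 4.14 L Cl₂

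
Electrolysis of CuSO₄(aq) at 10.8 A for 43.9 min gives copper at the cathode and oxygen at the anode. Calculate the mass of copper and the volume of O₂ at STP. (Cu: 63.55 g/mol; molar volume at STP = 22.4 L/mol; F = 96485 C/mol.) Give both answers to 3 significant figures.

Q = 10.8 × 2634 = 28450 C; n(e⁻) = 28450 / 96485 = 0.2949 mol
Cathode: Cu²⁺ + 2e⁻ → Cu → n(Cu) = 0.2949/2 = 0.1475 mol → 9.37 g
Anode: 2H₂O → O₂ + 4H⁺ + 4e⁻ → n(O₂) = 0.2949/4 = 0.07373 mol → 1.65 L

9.37 g Cu; 1.65 L O₂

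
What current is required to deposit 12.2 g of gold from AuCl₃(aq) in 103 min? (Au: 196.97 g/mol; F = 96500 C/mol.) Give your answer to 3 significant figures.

2.90 A

n(Au) = 12.2 / 196.97 = 0.06194 mol
Au³⁺ + 3e⁻ → Au, so n(e⁻) = 3 × 0.06194 = 0.1858 mol
Q = 0.1858 × 96500 = 17930 C
I = Q / t = 17930 / 6180 s = 2.90 A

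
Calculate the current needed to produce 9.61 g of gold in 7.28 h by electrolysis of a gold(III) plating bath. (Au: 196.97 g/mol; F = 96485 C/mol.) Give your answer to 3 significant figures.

n(Au) = 9.61 / 196.97 = 0.04879 mol
Au³⁺ + 3e⁻ → Au, so n(e⁻) = 3 × 0.04879 = 0.1464 mol
Q = 0.1464 × 96485 = 14130 C
I = Q / t = 14130 / 26208 s = 0.539 A

0.539 A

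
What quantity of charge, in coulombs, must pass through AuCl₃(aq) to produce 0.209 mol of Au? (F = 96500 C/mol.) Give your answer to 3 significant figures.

60500 C

Au³⁺ + 3e⁻ → Au, so n(e⁻) = 3 × 0.209 = 0.6270 mol
Q = 0.6270 × 96500 = 60510 C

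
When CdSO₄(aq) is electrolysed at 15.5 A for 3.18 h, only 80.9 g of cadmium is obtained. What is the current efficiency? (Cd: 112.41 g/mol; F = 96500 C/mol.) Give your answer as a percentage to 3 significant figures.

Q = 15.5 × 11448 = 1.774×10^5 C
n(e⁻) = 1.774×10^5 / 96500 = 1.838 mol
Cd²⁺ + 2e⁻ → Cd, so theoretical n(Cd) = 0.9190 mol → 103.3 g
Efficiency = 80.9 / 103.3 = 0.7832 = 78.3%

78.3%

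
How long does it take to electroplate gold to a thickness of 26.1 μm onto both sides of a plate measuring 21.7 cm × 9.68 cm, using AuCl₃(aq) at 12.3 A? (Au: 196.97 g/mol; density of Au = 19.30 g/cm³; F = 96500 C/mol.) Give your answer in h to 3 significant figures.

Plated area = 2 × 21.7 × 9.68 = 420.1 cm²
Volume = 420.1 × 26.1×10⁻⁴ cm = 1.096 cm³
m(Au) = 1.096 × 19.30 = 21.15 g
n(Au) = 21.15 / 196.97 = 0.1074 mol; n(e⁻) = 3 × 0.1074 = 0.3222 mol
Q = 0.3222 × 96500 = 31090 C
t = 31090 / 12.3 = 2528 s = 0.702 h

0.702 h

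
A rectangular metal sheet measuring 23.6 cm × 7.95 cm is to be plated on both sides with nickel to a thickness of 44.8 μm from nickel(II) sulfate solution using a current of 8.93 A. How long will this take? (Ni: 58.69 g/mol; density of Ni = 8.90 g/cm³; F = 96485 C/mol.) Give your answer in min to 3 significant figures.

91.8 min

Plated area = 2 × 23.6 × 7.95 = 375.2 cm²
Volume = 375.2 × 44.8×10⁻⁴ cm = 1.681 cm³
m(Ni) = 1.681 × 8.90 = 14.96 g
n(Ni) = 14.96 / 58.69 = 0.2549 mol; n(e⁻) = 2 × 0.2549 = 0.5098 mol
Q = 0.5098 × 96485 = 49190 C
t = 49190 / 8.93 = 5508 s = 91.8 min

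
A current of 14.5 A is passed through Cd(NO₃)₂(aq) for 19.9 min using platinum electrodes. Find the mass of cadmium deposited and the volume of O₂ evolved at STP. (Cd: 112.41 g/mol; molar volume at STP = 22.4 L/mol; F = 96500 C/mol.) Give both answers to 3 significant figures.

Q = 14.5 × 1194 = 17310 C; n(e⁻) = 17310 / 96500 = 0.1794 mol
Cathode: Cd²⁺ + 2e⁻ → Cd → n(Cd) = 0.1794/2 = 0.08970 mol → 10.1 g
Anode: 2H₂O → O₂ + 4H⁺ + 4e⁻ → n(O₂) = 0.1794/4 = 0.04485 mol → 1.00 L

10.1 g Cd; 1.00 L O₂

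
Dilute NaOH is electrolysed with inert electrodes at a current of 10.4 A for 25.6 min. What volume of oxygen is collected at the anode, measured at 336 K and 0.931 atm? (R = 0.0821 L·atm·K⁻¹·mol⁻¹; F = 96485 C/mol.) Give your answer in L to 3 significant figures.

1.23 L

Q = 10.4 A × 1536 s = 15970 C
n(e⁻) = 15970 / 96485 = 0.1655 mol
2H₂O → O₂ + 4H⁺ + 4e⁻, so n(O₂) = 0.1655 / 4 = 0.04138 mol
V = nRT/P = 0.04138 × 0.0821 × 336 / 0.931 = 1.226 L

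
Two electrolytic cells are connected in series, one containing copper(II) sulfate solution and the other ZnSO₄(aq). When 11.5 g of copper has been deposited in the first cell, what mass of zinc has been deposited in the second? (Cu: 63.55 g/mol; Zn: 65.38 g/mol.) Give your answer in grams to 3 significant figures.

11.8 g

n(Cu) = 11.5 / 63.55 = 0.1810 mol
Cu²⁺ + 2e⁻ → Cu, so n(e⁻) = 2 × 0.1810 = 0.3620 mol
The cells are in series, so the same charge (and hence the same n(e⁻) = 0.3620 mol) passes through both.
Zn²⁺ + 2e⁻ → Zn, so n(Zn) = 0.3620 / 2 = 0.1810 mol
m(Zn) = 0.1810 × 65.38 = 11.8 g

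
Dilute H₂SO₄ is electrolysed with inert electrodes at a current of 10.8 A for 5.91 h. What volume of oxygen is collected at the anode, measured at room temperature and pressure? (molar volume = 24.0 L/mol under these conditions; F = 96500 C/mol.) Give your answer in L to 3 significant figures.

14.3 L

Q = 10.8 A × 21276 s = 2.298×10^5 C
Moles of electrons = 2.298×10^5 / 96500 = 2.381 mol
2H₂O → O₂ + 4H⁺ + 4e⁻, so n(O₂) = 2.381 / 4 = 0.5953 mol
V = 0.5953 × 24.0 = 14.29 L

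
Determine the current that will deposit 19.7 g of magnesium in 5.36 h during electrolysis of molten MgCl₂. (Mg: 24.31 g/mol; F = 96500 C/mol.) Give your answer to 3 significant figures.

n(Mg) = 19.7 / 24.31 = 0.8104 mol
Mg²⁺ + 2e⁻ → Mg, so n(e⁻) = 2 × 0.8104 = 1.621 mol
Q = 1.621 × 96500 = 1.564×10^5 C
I = Q / t = 1.564×10^5 / 19296 s = 8.11 A

8.11 A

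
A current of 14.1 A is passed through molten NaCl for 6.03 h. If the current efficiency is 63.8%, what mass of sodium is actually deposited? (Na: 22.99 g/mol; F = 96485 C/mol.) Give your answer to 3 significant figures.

46.5 g

Q = 14.1 × 21708 = 3.061×10^5 C
n(e⁻) = 3.061×10^5 / 96485 = 3.173 mol
Na⁺ + e⁻ → Na, so theoretical m(Na) = 3.173 × 22.99 = 72.95 g
Actual mass = 63.8% × 72.95 = 46.5 g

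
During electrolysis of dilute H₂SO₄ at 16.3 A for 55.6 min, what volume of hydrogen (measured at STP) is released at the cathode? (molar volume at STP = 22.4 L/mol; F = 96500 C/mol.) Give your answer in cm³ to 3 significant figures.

6310 cm³

Charge passed = 16.3 × 3336 = 54380 C
Moles of electrons = 54380 / 96500 = 0.5635 mol
2H⁺ + 2e⁻ → H₂, so n(H₂) = 0.5635 / 2 = 0.2818 mol
V = 0.2818 × 22.4 = 6.312 L
= 6310 cm³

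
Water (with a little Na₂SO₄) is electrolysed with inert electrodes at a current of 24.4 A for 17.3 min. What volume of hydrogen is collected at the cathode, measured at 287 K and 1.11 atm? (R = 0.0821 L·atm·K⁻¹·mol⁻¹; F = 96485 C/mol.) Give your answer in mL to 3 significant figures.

2790 mL

Q = It = 24.4 × 1038 = 25330 C
n(e⁻) = 25330 / 96485 = 0.2625 mol
2H⁺ + 2e⁻ → H₂, so n(H₂) = 0.2625 / 2 = 0.1313 mol
V = nRT/P = 0.1313 × 0.0821 × 287 / 1.11 = 2.787 L
= 2790 mL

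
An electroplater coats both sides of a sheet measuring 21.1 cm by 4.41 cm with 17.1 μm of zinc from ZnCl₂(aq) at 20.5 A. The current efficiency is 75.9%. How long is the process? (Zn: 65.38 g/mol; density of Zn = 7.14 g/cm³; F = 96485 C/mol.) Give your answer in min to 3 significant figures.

7.18 min

Plated area = 2 × 21.1 × 4.41 = 186.1 cm²
Volume = 186.1 × 17.1×10⁻⁴ cm = 0.3182 cm³
m(Zn) = 0.3182 × 7.14 = 2.272 g
n(Zn) = 2.272 / 65.38 = 0.03475 mol; n(e⁻) = 2 × 0.03475 = 0.06950 mol
Q = 0.06950 × 96485 / 0.759 = 8835 C
t = 8835 / 20.5 = 431.0 s = 7.18 min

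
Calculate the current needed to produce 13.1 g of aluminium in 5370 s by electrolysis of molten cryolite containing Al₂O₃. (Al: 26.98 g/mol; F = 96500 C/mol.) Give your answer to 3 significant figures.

n(Al) = 13.1 / 26.98 = 0.4855 mol
Al³⁺ + 3e⁻ → Al, so n(e⁻) = 3 × 0.4855 = 1.457 mol
Q = 1.457 × 96500 = 1.406×10^5 C
I = Q / t = 1.406×10^5 / 5370 s = 26.2 A

26.2 A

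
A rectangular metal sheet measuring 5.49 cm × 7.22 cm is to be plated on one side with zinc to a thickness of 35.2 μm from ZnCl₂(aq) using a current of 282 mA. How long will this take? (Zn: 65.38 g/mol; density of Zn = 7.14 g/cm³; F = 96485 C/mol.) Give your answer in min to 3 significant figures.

174 min

Plated area = 5.49 × 7.22 = 39.64 cm²
Volume = 39.64 × 35.2×10⁻⁴ cm = 0.1395 cm³
m(Zn) = 0.1395 × 7.14 = 0.9960 g
n(Zn) = 0.9960 / 65.38 = 0.01523 mol; n(e⁻) = 2 × 0.01523 = 0.03046 mol
Q = 0.03046 × 96485 = 2939 C
t = 2939 / 0.282 = 10420 s = 174 min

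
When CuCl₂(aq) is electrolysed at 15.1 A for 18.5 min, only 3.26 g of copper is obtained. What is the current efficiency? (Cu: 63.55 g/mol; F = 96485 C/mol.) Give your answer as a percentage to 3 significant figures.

Q = 15.1 × 1110 = 16760 C
n(e⁻) = 16760 / 96485 = 0.1737 mol
Cu²⁺ + 2e⁻ → Cu, so theoretical n(Cu) = 0.08685 mol → 5.519 g
Efficiency = 3.26 / 5.519 = 0.5907 = 59.1%

59.1%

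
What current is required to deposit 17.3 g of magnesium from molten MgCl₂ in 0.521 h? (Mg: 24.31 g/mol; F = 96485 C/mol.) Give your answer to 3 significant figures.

n(Mg) = 17.3 / 24.31 = 0.7116 mol
Mg²⁺ + 2e⁻ → Mg, so n(e⁻) = 2 × 0.7116 = 1.423 mol
Q = 1.423 × 96485 = 1.373×10^5 C
I = Q / t = 1.373×10^5 / 1875.6 s = 73.2 A

73.2 A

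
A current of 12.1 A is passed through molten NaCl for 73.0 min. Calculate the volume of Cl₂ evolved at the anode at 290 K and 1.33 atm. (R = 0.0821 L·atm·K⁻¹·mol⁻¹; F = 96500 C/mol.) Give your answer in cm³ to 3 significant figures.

4920 cm³

Q = 12.1 A × 4380 s = 53000 C
n(e⁻) = 53000 / 96500 = 0.5492 mol
2Cl⁻ → Cl₂ + 2e⁻, so n(Cl₂) = 0.5492 / 2 = 0.2746 mol
V = nRT/P = 0.2746 × 0.0821 × 290 / 1.33 = 4.916 L
= 4920 cm³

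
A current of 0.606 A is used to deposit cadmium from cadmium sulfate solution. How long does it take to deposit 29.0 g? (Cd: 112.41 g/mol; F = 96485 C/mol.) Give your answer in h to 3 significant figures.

22.8 h

n(Cd) = 29.0 / 112.41 = 0.2580 mol
Cd²⁺ + 2e⁻ → Cd, so n(e⁻) = 2 × 0.2580 = 0.5160 mol
Q = 0.5160 × 96485 = 49790 C
t = Q / I = 49790 / 0.606 = 82160 s = 22.8 h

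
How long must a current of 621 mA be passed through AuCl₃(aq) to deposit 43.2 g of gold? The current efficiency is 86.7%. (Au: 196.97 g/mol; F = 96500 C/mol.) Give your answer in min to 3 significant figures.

1970 min

n(Au) = 43.2 / 196.97 = 0.2193 mol
Au³⁺ + 3e⁻ → Au, so n(e⁻) = 3 × 0.2193 = 0.6579 mol
Q = 0.6579 × 96500 / 0.867 = 73230 C
t = Q / I = 73230 / 0.621 = 1.179×10^5 s = 1970 min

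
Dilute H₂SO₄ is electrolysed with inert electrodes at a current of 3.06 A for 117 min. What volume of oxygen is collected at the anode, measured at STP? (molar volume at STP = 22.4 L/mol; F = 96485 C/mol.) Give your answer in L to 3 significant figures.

1.25 L

Charge passed = 3.06 × 7020 = 21480 C
n(e⁻) = 21480 / 96485 = 0.2226 mol
2H₂O → O₂ + 4H⁺ + 4e⁻, so n(O₂) = 0.2226 / 4 = 0.05565 mol
V = 0.05565 × 22.4 = 1.247 L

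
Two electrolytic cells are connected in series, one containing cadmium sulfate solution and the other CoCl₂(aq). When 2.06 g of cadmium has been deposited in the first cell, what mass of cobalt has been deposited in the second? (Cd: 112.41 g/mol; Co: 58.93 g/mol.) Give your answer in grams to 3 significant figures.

n(Cd) = 2.06 / 112.41 = 0.01833 mol
Cd²⁺ + 2e⁻ → Cd, so n(e⁻) = 2 × 0.01833 = 0.03666 mol
In series, the same 0.03666 mol of electrons flows through the second cell.
Co²⁺ + 2e⁻ → Co, so n(Co) = 0.03666 / 2 = 0.01833 mol
m(Co) = 0.01833 × 58.93 = 1.08 g

1.08 g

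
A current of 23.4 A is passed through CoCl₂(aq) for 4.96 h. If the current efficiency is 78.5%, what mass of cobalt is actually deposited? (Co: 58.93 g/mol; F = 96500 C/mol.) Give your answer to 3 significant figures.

Q = 23.4 × 17856 = 4.178×10^5 C
n(e⁻) = 4.178×10^5 / 96500 = 4.330 mol
Co²⁺ + 2e⁻ → Co, so theoretical m(Co) = 2.165 × 58.93 = 127.6 g
Actual mass = 78.5% × 127.6 = 100 g

100 g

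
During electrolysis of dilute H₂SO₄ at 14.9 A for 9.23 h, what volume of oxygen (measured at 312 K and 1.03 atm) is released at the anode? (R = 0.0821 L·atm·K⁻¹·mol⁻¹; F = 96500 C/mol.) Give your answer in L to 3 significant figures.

Q = 14.9 A × 33228 s = 4.951×10^5 C
Moles of electrons = 4.951×10^5 / 96500 = 5.131 mol
2H₂O → O₂ + 4H⁺ + 4e⁻, so n(O₂) = 5.131 / 4 = 1.283 mol
V = nRT/P = 1.283 × 0.0821 × 312 / 1.03 = 31.91 L

31.9 L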